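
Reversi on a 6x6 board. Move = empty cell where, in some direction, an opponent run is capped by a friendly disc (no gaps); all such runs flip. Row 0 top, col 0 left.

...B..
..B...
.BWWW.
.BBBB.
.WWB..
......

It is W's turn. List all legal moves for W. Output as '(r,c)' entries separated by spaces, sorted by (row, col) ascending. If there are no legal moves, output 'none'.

(0,1): flips 1 -> legal
(0,2): flips 1 -> legal
(0,4): no bracket -> illegal
(1,0): no bracket -> illegal
(1,1): flips 2 -> legal
(1,3): no bracket -> illegal
(1,4): no bracket -> illegal
(2,0): flips 2 -> legal
(2,5): no bracket -> illegal
(3,0): no bracket -> illegal
(3,5): no bracket -> illegal
(4,0): flips 1 -> legal
(4,4): flips 3 -> legal
(4,5): flips 1 -> legal
(5,2): no bracket -> illegal
(5,3): flips 2 -> legal
(5,4): no bracket -> illegal

Answer: (0,1) (0,2) (1,1) (2,0) (4,0) (4,4) (4,5) (5,3)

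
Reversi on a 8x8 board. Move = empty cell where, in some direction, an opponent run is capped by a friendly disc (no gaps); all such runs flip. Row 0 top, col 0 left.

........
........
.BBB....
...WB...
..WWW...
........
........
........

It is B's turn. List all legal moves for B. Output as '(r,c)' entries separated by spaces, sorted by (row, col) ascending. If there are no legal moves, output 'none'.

Answer: (3,2) (5,2) (5,3) (5,4) (5,5)

Derivation:
(2,4): no bracket -> illegal
(3,1): no bracket -> illegal
(3,2): flips 1 -> legal
(3,5): no bracket -> illegal
(4,1): no bracket -> illegal
(4,5): no bracket -> illegal
(5,1): no bracket -> illegal
(5,2): flips 1 -> legal
(5,3): flips 2 -> legal
(5,4): flips 1 -> legal
(5,5): flips 2 -> legal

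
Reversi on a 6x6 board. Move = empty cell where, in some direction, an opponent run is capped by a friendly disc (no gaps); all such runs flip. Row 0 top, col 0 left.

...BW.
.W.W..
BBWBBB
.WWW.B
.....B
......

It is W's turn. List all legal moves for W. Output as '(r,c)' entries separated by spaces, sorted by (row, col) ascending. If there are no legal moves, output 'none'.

(0,2): flips 1 -> legal
(1,0): flips 1 -> legal
(1,2): no bracket -> illegal
(1,4): flips 1 -> legal
(1,5): flips 1 -> legal
(3,0): no bracket -> illegal
(3,4): no bracket -> illegal
(4,4): no bracket -> illegal
(5,4): no bracket -> illegal
(5,5): no bracket -> illegal

Answer: (0,2) (1,0) (1,4) (1,5)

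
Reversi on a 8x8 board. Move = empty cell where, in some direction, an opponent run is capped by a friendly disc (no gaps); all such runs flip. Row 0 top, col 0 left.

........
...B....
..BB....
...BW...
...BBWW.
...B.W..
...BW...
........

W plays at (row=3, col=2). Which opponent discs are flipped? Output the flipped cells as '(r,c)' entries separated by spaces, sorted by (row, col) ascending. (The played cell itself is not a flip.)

Answer: (3,3)

Derivation:
Dir NW: first cell '.' (not opp) -> no flip
Dir N: opp run (2,2), next='.' -> no flip
Dir NE: opp run (2,3), next='.' -> no flip
Dir W: first cell '.' (not opp) -> no flip
Dir E: opp run (3,3) capped by W -> flip
Dir SW: first cell '.' (not opp) -> no flip
Dir S: first cell '.' (not opp) -> no flip
Dir SE: opp run (4,3), next='.' -> no flip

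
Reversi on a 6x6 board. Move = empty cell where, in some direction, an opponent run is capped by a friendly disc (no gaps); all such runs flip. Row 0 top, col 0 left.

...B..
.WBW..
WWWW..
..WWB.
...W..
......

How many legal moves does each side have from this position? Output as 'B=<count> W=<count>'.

Answer: B=7 W=5

Derivation:
-- B to move --
(0,0): no bracket -> illegal
(0,1): no bracket -> illegal
(0,2): no bracket -> illegal
(0,4): no bracket -> illegal
(1,0): flips 1 -> legal
(1,4): flips 1 -> legal
(2,4): no bracket -> illegal
(3,0): flips 1 -> legal
(3,1): flips 2 -> legal
(4,1): no bracket -> illegal
(4,2): flips 2 -> legal
(4,4): no bracket -> illegal
(5,2): flips 1 -> legal
(5,3): flips 4 -> legal
(5,4): no bracket -> illegal
B mobility = 7
-- W to move --
(0,1): flips 1 -> legal
(0,2): flips 1 -> legal
(0,4): no bracket -> illegal
(1,4): no bracket -> illegal
(2,4): no bracket -> illegal
(2,5): flips 1 -> legal
(3,5): flips 1 -> legal
(4,4): no bracket -> illegal
(4,5): flips 1 -> legal
W mobility = 5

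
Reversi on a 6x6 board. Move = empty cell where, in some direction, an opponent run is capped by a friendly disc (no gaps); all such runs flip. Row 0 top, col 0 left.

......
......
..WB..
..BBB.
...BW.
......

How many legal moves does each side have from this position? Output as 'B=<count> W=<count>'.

Answer: B=6 W=2

Derivation:
-- B to move --
(1,1): flips 1 -> legal
(1,2): flips 1 -> legal
(1,3): no bracket -> illegal
(2,1): flips 1 -> legal
(3,1): no bracket -> illegal
(3,5): no bracket -> illegal
(4,5): flips 1 -> legal
(5,3): no bracket -> illegal
(5,4): flips 1 -> legal
(5,5): flips 1 -> legal
B mobility = 6
-- W to move --
(1,2): no bracket -> illegal
(1,3): no bracket -> illegal
(1,4): no bracket -> illegal
(2,1): no bracket -> illegal
(2,4): flips 2 -> legal
(2,5): no bracket -> illegal
(3,1): no bracket -> illegal
(3,5): no bracket -> illegal
(4,1): no bracket -> illegal
(4,2): flips 2 -> legal
(4,5): no bracket -> illegal
(5,2): no bracket -> illegal
(5,3): no bracket -> illegal
(5,4): no bracket -> illegal
W mobility = 2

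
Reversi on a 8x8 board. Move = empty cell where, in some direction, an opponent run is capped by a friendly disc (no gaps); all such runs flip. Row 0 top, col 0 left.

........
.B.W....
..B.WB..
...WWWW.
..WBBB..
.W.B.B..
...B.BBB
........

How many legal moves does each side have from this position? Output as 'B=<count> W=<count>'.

Answer: B=8 W=15

Derivation:
-- B to move --
(0,2): no bracket -> illegal
(0,3): no bracket -> illegal
(0,4): flips 1 -> legal
(1,2): no bracket -> illegal
(1,4): flips 2 -> legal
(1,5): no bracket -> illegal
(2,3): flips 3 -> legal
(2,6): flips 1 -> legal
(2,7): flips 1 -> legal
(3,1): flips 1 -> legal
(3,2): no bracket -> illegal
(3,7): no bracket -> illegal
(4,0): no bracket -> illegal
(4,1): flips 1 -> legal
(4,6): no bracket -> illegal
(4,7): flips 1 -> legal
(5,0): no bracket -> illegal
(5,2): no bracket -> illegal
(6,0): no bracket -> illegal
(6,1): no bracket -> illegal
(6,2): no bracket -> illegal
B mobility = 8
-- W to move --
(0,0): flips 2 -> legal
(0,1): no bracket -> illegal
(0,2): no bracket -> illegal
(1,0): no bracket -> illegal
(1,2): no bracket -> illegal
(1,4): flips 1 -> legal
(1,5): flips 1 -> legal
(1,6): flips 1 -> legal
(2,0): no bracket -> illegal
(2,1): no bracket -> illegal
(2,3): no bracket -> illegal
(2,6): flips 1 -> legal
(3,1): flips 1 -> legal
(3,2): no bracket -> illegal
(4,6): flips 3 -> legal
(5,2): flips 1 -> legal
(5,4): flips 2 -> legal
(5,6): flips 1 -> legal
(5,7): no bracket -> illegal
(6,2): flips 2 -> legal
(6,4): flips 1 -> legal
(7,2): no bracket -> illegal
(7,3): flips 3 -> legal
(7,4): no bracket -> illegal
(7,5): flips 3 -> legal
(7,6): no bracket -> illegal
(7,7): flips 3 -> legal
W mobility = 15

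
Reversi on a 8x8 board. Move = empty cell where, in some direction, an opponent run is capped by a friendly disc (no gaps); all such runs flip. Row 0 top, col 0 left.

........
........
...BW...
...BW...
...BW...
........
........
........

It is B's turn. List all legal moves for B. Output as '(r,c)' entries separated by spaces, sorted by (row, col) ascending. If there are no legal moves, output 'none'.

(1,3): no bracket -> illegal
(1,4): no bracket -> illegal
(1,5): flips 1 -> legal
(2,5): flips 2 -> legal
(3,5): flips 1 -> legal
(4,5): flips 2 -> legal
(5,3): no bracket -> illegal
(5,4): no bracket -> illegal
(5,5): flips 1 -> legal

Answer: (1,5) (2,5) (3,5) (4,5) (5,5)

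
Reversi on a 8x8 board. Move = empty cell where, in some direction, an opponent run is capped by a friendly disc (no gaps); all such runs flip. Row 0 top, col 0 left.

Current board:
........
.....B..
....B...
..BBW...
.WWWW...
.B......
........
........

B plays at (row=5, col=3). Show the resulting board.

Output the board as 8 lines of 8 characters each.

Answer: ........
.....B..
....B...
..BBW...
.WWBW...
.B.B....
........
........

Derivation:
Place B at (5,3); scan 8 dirs for brackets.
Dir NW: opp run (4,2), next='.' -> no flip
Dir N: opp run (4,3) capped by B -> flip
Dir NE: opp run (4,4), next='.' -> no flip
Dir W: first cell '.' (not opp) -> no flip
Dir E: first cell '.' (not opp) -> no flip
Dir SW: first cell '.' (not opp) -> no flip
Dir S: first cell '.' (not opp) -> no flip
Dir SE: first cell '.' (not opp) -> no flip
All flips: (4,3)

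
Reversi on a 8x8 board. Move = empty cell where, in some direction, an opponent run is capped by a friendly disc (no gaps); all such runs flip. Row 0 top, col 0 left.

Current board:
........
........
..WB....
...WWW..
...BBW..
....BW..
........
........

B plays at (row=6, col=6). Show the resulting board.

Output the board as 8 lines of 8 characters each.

Place B at (6,6); scan 8 dirs for brackets.
Dir NW: opp run (5,5) capped by B -> flip
Dir N: first cell '.' (not opp) -> no flip
Dir NE: first cell '.' (not opp) -> no flip
Dir W: first cell '.' (not opp) -> no flip
Dir E: first cell '.' (not opp) -> no flip
Dir SW: first cell '.' (not opp) -> no flip
Dir S: first cell '.' (not opp) -> no flip
Dir SE: first cell '.' (not opp) -> no flip
All flips: (5,5)

Answer: ........
........
..WB....
...WWW..
...BBW..
....BB..
......B.
........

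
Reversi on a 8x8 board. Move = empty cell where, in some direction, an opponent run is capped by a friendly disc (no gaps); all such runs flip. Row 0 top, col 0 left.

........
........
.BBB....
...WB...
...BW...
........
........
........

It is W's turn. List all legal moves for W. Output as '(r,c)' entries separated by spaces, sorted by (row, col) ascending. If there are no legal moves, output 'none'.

(1,0): no bracket -> illegal
(1,1): flips 1 -> legal
(1,2): no bracket -> illegal
(1,3): flips 1 -> legal
(1,4): no bracket -> illegal
(2,0): no bracket -> illegal
(2,4): flips 1 -> legal
(2,5): no bracket -> illegal
(3,0): no bracket -> illegal
(3,1): no bracket -> illegal
(3,2): no bracket -> illegal
(3,5): flips 1 -> legal
(4,2): flips 1 -> legal
(4,5): no bracket -> illegal
(5,2): no bracket -> illegal
(5,3): flips 1 -> legal
(5,4): no bracket -> illegal

Answer: (1,1) (1,3) (2,4) (3,5) (4,2) (5,3)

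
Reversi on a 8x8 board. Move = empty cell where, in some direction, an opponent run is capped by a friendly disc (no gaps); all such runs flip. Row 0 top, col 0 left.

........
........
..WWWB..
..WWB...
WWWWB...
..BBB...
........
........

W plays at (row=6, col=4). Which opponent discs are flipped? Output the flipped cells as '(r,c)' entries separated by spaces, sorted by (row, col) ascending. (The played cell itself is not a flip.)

Answer: (3,4) (4,4) (5,3) (5,4)

Derivation:
Dir NW: opp run (5,3) capped by W -> flip
Dir N: opp run (5,4) (4,4) (3,4) capped by W -> flip
Dir NE: first cell '.' (not opp) -> no flip
Dir W: first cell '.' (not opp) -> no flip
Dir E: first cell '.' (not opp) -> no flip
Dir SW: first cell '.' (not opp) -> no flip
Dir S: first cell '.' (not opp) -> no flip
Dir SE: first cell '.' (not opp) -> no flip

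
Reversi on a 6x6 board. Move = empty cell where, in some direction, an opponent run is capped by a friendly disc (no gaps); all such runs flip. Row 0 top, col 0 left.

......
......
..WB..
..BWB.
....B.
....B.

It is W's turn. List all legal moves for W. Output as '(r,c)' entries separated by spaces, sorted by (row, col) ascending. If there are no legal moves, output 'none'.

(1,2): no bracket -> illegal
(1,3): flips 1 -> legal
(1,4): no bracket -> illegal
(2,1): no bracket -> illegal
(2,4): flips 1 -> legal
(2,5): no bracket -> illegal
(3,1): flips 1 -> legal
(3,5): flips 1 -> legal
(4,1): no bracket -> illegal
(4,2): flips 1 -> legal
(4,3): no bracket -> illegal
(4,5): no bracket -> illegal
(5,3): no bracket -> illegal
(5,5): flips 1 -> legal

Answer: (1,3) (2,4) (3,1) (3,5) (4,2) (5,5)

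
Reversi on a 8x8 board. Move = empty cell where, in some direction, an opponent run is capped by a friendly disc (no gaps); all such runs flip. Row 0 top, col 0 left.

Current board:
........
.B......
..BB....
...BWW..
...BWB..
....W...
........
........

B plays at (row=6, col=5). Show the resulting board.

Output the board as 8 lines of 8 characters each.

Place B at (6,5); scan 8 dirs for brackets.
Dir NW: opp run (5,4) capped by B -> flip
Dir N: first cell '.' (not opp) -> no flip
Dir NE: first cell '.' (not opp) -> no flip
Dir W: first cell '.' (not opp) -> no flip
Dir E: first cell '.' (not opp) -> no flip
Dir SW: first cell '.' (not opp) -> no flip
Dir S: first cell '.' (not opp) -> no flip
Dir SE: first cell '.' (not opp) -> no flip
All flips: (5,4)

Answer: ........
.B......
..BB....
...BWW..
...BWB..
....B...
.....B..
........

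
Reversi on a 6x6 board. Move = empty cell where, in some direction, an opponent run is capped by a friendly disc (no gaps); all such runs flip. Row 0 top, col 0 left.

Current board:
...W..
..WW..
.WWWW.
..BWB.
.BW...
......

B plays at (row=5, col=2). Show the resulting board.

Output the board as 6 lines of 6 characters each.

Place B at (5,2); scan 8 dirs for brackets.
Dir NW: first cell 'B' (not opp) -> no flip
Dir N: opp run (4,2) capped by B -> flip
Dir NE: first cell '.' (not opp) -> no flip
Dir W: first cell '.' (not opp) -> no flip
Dir E: first cell '.' (not opp) -> no flip
Dir SW: edge -> no flip
Dir S: edge -> no flip
Dir SE: edge -> no flip
All flips: (4,2)

Answer: ...W..
..WW..
.WWWW.
..BWB.
.BB...
..B...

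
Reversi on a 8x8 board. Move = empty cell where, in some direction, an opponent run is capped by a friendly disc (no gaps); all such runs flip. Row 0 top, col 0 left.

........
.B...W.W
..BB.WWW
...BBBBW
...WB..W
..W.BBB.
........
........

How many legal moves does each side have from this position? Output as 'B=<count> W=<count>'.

-- B to move --
(0,4): no bracket -> illegal
(0,5): flips 2 -> legal
(0,6): no bracket -> illegal
(0,7): no bracket -> illegal
(1,4): flips 1 -> legal
(1,6): flips 2 -> legal
(2,4): no bracket -> illegal
(3,2): flips 1 -> legal
(4,1): no bracket -> illegal
(4,2): flips 1 -> legal
(4,6): no bracket -> illegal
(5,1): no bracket -> illegal
(5,3): flips 1 -> legal
(5,7): no bracket -> illegal
(6,1): flips 2 -> legal
(6,2): no bracket -> illegal
(6,3): no bracket -> illegal
B mobility = 7
-- W to move --
(0,0): no bracket -> illegal
(0,1): no bracket -> illegal
(0,2): no bracket -> illegal
(1,0): no bracket -> illegal
(1,2): no bracket -> illegal
(1,3): flips 2 -> legal
(1,4): no bracket -> illegal
(2,0): no bracket -> illegal
(2,1): no bracket -> illegal
(2,4): no bracket -> illegal
(3,1): no bracket -> illegal
(3,2): flips 4 -> legal
(4,2): no bracket -> illegal
(4,5): flips 3 -> legal
(4,6): flips 1 -> legal
(5,3): flips 2 -> legal
(5,7): no bracket -> illegal
(6,3): no bracket -> illegal
(6,4): no bracket -> illegal
(6,5): flips 2 -> legal
(6,6): no bracket -> illegal
(6,7): no bracket -> illegal
W mobility = 6

Answer: B=7 W=6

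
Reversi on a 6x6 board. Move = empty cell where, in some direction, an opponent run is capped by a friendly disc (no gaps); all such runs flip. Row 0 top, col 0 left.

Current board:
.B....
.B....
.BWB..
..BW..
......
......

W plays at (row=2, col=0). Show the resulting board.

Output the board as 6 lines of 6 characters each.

Place W at (2,0); scan 8 dirs for brackets.
Dir NW: edge -> no flip
Dir N: first cell '.' (not opp) -> no flip
Dir NE: opp run (1,1), next='.' -> no flip
Dir W: edge -> no flip
Dir E: opp run (2,1) capped by W -> flip
Dir SW: edge -> no flip
Dir S: first cell '.' (not opp) -> no flip
Dir SE: first cell '.' (not opp) -> no flip
All flips: (2,1)

Answer: .B....
.B....
WWWB..
..BW..
......
......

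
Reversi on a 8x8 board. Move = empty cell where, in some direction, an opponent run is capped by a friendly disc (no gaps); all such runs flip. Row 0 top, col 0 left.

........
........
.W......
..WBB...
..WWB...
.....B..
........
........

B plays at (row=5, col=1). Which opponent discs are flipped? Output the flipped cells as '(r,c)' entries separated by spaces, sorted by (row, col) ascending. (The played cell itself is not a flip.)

Dir NW: first cell '.' (not opp) -> no flip
Dir N: first cell '.' (not opp) -> no flip
Dir NE: opp run (4,2) capped by B -> flip
Dir W: first cell '.' (not opp) -> no flip
Dir E: first cell '.' (not opp) -> no flip
Dir SW: first cell '.' (not opp) -> no flip
Dir S: first cell '.' (not opp) -> no flip
Dir SE: first cell '.' (not opp) -> no flip

Answer: (4,2)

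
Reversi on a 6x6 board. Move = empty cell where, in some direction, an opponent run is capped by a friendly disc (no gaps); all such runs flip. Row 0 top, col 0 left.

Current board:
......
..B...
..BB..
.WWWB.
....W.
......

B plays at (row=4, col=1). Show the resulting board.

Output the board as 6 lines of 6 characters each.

Answer: ......
..B...
..BB..
.WBWB.
.B..W.
......

Derivation:
Place B at (4,1); scan 8 dirs for brackets.
Dir NW: first cell '.' (not opp) -> no flip
Dir N: opp run (3,1), next='.' -> no flip
Dir NE: opp run (3,2) capped by B -> flip
Dir W: first cell '.' (not opp) -> no flip
Dir E: first cell '.' (not opp) -> no flip
Dir SW: first cell '.' (not opp) -> no flip
Dir S: first cell '.' (not opp) -> no flip
Dir SE: first cell '.' (not opp) -> no flip
All flips: (3,2)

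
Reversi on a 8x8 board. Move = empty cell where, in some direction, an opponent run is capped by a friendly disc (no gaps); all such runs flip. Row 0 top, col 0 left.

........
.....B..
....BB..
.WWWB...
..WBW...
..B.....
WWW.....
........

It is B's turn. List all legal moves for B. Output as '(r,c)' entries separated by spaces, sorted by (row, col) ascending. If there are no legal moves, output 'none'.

(2,0): no bracket -> illegal
(2,1): flips 1 -> legal
(2,2): flips 2 -> legal
(2,3): flips 1 -> legal
(3,0): flips 3 -> legal
(3,5): no bracket -> illegal
(4,0): no bracket -> illegal
(4,1): flips 1 -> legal
(4,5): flips 1 -> legal
(5,0): no bracket -> illegal
(5,1): flips 2 -> legal
(5,3): no bracket -> illegal
(5,4): flips 1 -> legal
(5,5): no bracket -> illegal
(6,3): no bracket -> illegal
(7,0): flips 1 -> legal
(7,1): no bracket -> illegal
(7,2): flips 1 -> legal
(7,3): no bracket -> illegal

Answer: (2,1) (2,2) (2,3) (3,0) (4,1) (4,5) (5,1) (5,4) (7,0) (7,2)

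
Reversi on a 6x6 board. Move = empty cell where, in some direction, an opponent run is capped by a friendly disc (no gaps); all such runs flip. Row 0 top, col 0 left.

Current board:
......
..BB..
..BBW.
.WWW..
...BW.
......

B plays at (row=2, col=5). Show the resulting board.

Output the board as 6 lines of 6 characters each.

Answer: ......
..BB..
..BBBB
.WWW..
...BW.
......

Derivation:
Place B at (2,5); scan 8 dirs for brackets.
Dir NW: first cell '.' (not opp) -> no flip
Dir N: first cell '.' (not opp) -> no flip
Dir NE: edge -> no flip
Dir W: opp run (2,4) capped by B -> flip
Dir E: edge -> no flip
Dir SW: first cell '.' (not opp) -> no flip
Dir S: first cell '.' (not opp) -> no flip
Dir SE: edge -> no flip
All flips: (2,4)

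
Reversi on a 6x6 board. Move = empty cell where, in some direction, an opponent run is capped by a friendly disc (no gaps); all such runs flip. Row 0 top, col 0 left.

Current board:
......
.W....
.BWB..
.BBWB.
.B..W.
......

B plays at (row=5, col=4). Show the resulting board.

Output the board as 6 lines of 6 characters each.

Answer: ......
.W....
.BWB..
.BBWB.
.B..B.
....B.

Derivation:
Place B at (5,4); scan 8 dirs for brackets.
Dir NW: first cell '.' (not opp) -> no flip
Dir N: opp run (4,4) capped by B -> flip
Dir NE: first cell '.' (not opp) -> no flip
Dir W: first cell '.' (not opp) -> no flip
Dir E: first cell '.' (not opp) -> no flip
Dir SW: edge -> no flip
Dir S: edge -> no flip
Dir SE: edge -> no flip
All flips: (4,4)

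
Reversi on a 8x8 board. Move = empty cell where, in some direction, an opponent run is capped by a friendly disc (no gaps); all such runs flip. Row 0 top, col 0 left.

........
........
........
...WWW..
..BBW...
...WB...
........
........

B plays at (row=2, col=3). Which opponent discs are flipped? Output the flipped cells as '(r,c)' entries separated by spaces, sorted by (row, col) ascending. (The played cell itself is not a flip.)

Answer: (3,3)

Derivation:
Dir NW: first cell '.' (not opp) -> no flip
Dir N: first cell '.' (not opp) -> no flip
Dir NE: first cell '.' (not opp) -> no flip
Dir W: first cell '.' (not opp) -> no flip
Dir E: first cell '.' (not opp) -> no flip
Dir SW: first cell '.' (not opp) -> no flip
Dir S: opp run (3,3) capped by B -> flip
Dir SE: opp run (3,4), next='.' -> no flip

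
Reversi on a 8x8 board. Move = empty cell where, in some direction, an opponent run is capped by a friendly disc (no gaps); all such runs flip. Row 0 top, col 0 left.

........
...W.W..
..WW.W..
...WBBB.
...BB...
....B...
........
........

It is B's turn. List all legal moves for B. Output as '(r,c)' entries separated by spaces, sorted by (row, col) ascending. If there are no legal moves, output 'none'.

(0,2): no bracket -> illegal
(0,3): flips 3 -> legal
(0,4): no bracket -> illegal
(0,5): flips 2 -> legal
(0,6): no bracket -> illegal
(1,1): flips 2 -> legal
(1,2): flips 1 -> legal
(1,4): flips 1 -> legal
(1,6): flips 1 -> legal
(2,1): no bracket -> illegal
(2,4): no bracket -> illegal
(2,6): no bracket -> illegal
(3,1): no bracket -> illegal
(3,2): flips 1 -> legal
(4,2): no bracket -> illegal

Answer: (0,3) (0,5) (1,1) (1,2) (1,4) (1,6) (3,2)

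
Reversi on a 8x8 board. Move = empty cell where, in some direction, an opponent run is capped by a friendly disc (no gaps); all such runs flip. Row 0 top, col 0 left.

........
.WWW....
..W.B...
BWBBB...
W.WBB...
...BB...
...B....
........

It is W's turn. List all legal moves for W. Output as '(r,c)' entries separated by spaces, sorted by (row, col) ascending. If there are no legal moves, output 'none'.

(1,4): no bracket -> illegal
(1,5): flips 2 -> legal
(2,0): flips 1 -> legal
(2,1): no bracket -> illegal
(2,3): no bracket -> illegal
(2,5): no bracket -> illegal
(3,5): flips 4 -> legal
(4,1): no bracket -> illegal
(4,5): flips 2 -> legal
(5,2): no bracket -> illegal
(5,5): flips 2 -> legal
(6,2): no bracket -> illegal
(6,4): flips 1 -> legal
(6,5): no bracket -> illegal
(7,2): no bracket -> illegal
(7,3): no bracket -> illegal
(7,4): no bracket -> illegal

Answer: (1,5) (2,0) (3,5) (4,5) (5,5) (6,4)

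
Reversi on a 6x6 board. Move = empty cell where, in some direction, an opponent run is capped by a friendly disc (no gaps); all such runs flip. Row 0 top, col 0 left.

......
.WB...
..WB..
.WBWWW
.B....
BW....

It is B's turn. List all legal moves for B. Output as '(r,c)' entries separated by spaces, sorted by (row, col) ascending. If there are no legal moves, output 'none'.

Answer: (1,0) (2,1) (3,0) (4,3) (4,5) (5,2)

Derivation:
(0,0): no bracket -> illegal
(0,1): no bracket -> illegal
(0,2): no bracket -> illegal
(1,0): flips 1 -> legal
(1,3): no bracket -> illegal
(2,0): no bracket -> illegal
(2,1): flips 2 -> legal
(2,4): no bracket -> illegal
(2,5): no bracket -> illegal
(3,0): flips 1 -> legal
(4,0): no bracket -> illegal
(4,2): no bracket -> illegal
(4,3): flips 1 -> legal
(4,4): no bracket -> illegal
(4,5): flips 1 -> legal
(5,2): flips 1 -> legal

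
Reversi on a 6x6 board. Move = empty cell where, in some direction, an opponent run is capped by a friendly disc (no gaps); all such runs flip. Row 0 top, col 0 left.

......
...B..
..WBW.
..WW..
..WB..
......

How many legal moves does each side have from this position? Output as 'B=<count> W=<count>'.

Answer: B=5 W=7

Derivation:
-- B to move --
(1,1): no bracket -> illegal
(1,2): no bracket -> illegal
(1,4): no bracket -> illegal
(1,5): no bracket -> illegal
(2,1): flips 2 -> legal
(2,5): flips 1 -> legal
(3,1): flips 1 -> legal
(3,4): no bracket -> illegal
(3,5): flips 1 -> legal
(4,1): flips 2 -> legal
(4,4): no bracket -> illegal
(5,1): no bracket -> illegal
(5,2): no bracket -> illegal
(5,3): no bracket -> illegal
B mobility = 5
-- W to move --
(0,2): flips 1 -> legal
(0,3): flips 2 -> legal
(0,4): flips 1 -> legal
(1,2): no bracket -> illegal
(1,4): flips 1 -> legal
(3,4): no bracket -> illegal
(4,4): flips 1 -> legal
(5,2): no bracket -> illegal
(5,3): flips 1 -> legal
(5,4): flips 1 -> legal
W mobility = 7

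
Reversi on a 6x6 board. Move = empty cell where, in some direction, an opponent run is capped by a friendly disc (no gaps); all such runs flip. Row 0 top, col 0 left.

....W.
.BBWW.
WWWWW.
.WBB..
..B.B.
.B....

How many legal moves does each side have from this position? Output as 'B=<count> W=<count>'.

Answer: B=7 W=11

Derivation:
-- B to move --
(0,2): no bracket -> illegal
(0,3): flips 2 -> legal
(0,5): flips 2 -> legal
(1,0): flips 1 -> legal
(1,5): flips 3 -> legal
(2,5): no bracket -> illegal
(3,0): flips 2 -> legal
(3,4): flips 1 -> legal
(3,5): no bracket -> illegal
(4,0): no bracket -> illegal
(4,1): flips 2 -> legal
B mobility = 7
-- W to move --
(0,0): flips 1 -> legal
(0,1): flips 2 -> legal
(0,2): flips 2 -> legal
(0,3): flips 1 -> legal
(1,0): flips 2 -> legal
(3,4): flips 2 -> legal
(3,5): no bracket -> illegal
(4,0): no bracket -> illegal
(4,1): flips 1 -> legal
(4,3): flips 2 -> legal
(4,5): no bracket -> illegal
(5,0): no bracket -> illegal
(5,2): flips 2 -> legal
(5,3): flips 1 -> legal
(5,4): no bracket -> illegal
(5,5): flips 2 -> legal
W mobility = 11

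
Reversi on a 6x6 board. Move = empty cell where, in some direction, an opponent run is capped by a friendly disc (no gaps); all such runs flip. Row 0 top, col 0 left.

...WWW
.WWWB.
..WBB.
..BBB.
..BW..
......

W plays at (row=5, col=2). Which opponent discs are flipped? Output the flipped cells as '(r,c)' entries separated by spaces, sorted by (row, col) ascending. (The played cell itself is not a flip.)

Dir NW: first cell '.' (not opp) -> no flip
Dir N: opp run (4,2) (3,2) capped by W -> flip
Dir NE: first cell 'W' (not opp) -> no flip
Dir W: first cell '.' (not opp) -> no flip
Dir E: first cell '.' (not opp) -> no flip
Dir SW: edge -> no flip
Dir S: edge -> no flip
Dir SE: edge -> no flip

Answer: (3,2) (4,2)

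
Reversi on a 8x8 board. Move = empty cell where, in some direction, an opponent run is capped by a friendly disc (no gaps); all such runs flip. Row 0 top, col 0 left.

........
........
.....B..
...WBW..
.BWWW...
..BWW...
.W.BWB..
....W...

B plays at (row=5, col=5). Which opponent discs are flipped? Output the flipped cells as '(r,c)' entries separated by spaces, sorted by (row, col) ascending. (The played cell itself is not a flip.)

Dir NW: opp run (4,4) (3,3), next='.' -> no flip
Dir N: first cell '.' (not opp) -> no flip
Dir NE: first cell '.' (not opp) -> no flip
Dir W: opp run (5,4) (5,3) capped by B -> flip
Dir E: first cell '.' (not opp) -> no flip
Dir SW: opp run (6,4), next='.' -> no flip
Dir S: first cell 'B' (not opp) -> no flip
Dir SE: first cell '.' (not opp) -> no flip

Answer: (5,3) (5,4)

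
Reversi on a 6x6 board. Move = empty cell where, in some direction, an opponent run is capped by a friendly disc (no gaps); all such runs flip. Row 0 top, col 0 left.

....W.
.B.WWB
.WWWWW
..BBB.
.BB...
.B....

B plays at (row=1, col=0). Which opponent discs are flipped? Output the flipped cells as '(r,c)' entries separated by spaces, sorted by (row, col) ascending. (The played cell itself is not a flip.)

Answer: (2,1)

Derivation:
Dir NW: edge -> no flip
Dir N: first cell '.' (not opp) -> no flip
Dir NE: first cell '.' (not opp) -> no flip
Dir W: edge -> no flip
Dir E: first cell 'B' (not opp) -> no flip
Dir SW: edge -> no flip
Dir S: first cell '.' (not opp) -> no flip
Dir SE: opp run (2,1) capped by B -> flip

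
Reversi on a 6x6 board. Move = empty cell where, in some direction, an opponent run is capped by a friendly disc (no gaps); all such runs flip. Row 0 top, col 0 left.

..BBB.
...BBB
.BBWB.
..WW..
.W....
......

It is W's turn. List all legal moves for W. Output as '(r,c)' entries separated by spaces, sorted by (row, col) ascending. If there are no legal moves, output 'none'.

Answer: (0,5) (1,0) (1,1) (1,2) (2,0) (2,5)

Derivation:
(0,1): no bracket -> illegal
(0,5): flips 1 -> legal
(1,0): flips 1 -> legal
(1,1): flips 1 -> legal
(1,2): flips 1 -> legal
(2,0): flips 2 -> legal
(2,5): flips 1 -> legal
(3,0): no bracket -> illegal
(3,1): no bracket -> illegal
(3,4): no bracket -> illegal
(3,5): no bracket -> illegal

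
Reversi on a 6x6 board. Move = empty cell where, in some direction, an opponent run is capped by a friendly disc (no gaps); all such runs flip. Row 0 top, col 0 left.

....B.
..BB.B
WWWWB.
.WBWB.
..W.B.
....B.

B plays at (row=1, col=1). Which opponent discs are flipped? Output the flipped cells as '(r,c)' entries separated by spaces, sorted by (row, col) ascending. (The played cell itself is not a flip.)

Answer: (2,2) (3,3)

Derivation:
Dir NW: first cell '.' (not opp) -> no flip
Dir N: first cell '.' (not opp) -> no flip
Dir NE: first cell '.' (not opp) -> no flip
Dir W: first cell '.' (not opp) -> no flip
Dir E: first cell 'B' (not opp) -> no flip
Dir SW: opp run (2,0), next=edge -> no flip
Dir S: opp run (2,1) (3,1), next='.' -> no flip
Dir SE: opp run (2,2) (3,3) capped by B -> flip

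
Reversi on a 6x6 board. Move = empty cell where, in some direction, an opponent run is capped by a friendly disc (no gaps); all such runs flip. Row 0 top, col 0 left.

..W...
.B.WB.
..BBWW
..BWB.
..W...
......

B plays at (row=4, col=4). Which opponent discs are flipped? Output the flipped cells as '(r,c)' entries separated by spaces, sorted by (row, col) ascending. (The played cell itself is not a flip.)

Dir NW: opp run (3,3) capped by B -> flip
Dir N: first cell 'B' (not opp) -> no flip
Dir NE: first cell '.' (not opp) -> no flip
Dir W: first cell '.' (not opp) -> no flip
Dir E: first cell '.' (not opp) -> no flip
Dir SW: first cell '.' (not opp) -> no flip
Dir S: first cell '.' (not opp) -> no flip
Dir SE: first cell '.' (not opp) -> no flip

Answer: (3,3)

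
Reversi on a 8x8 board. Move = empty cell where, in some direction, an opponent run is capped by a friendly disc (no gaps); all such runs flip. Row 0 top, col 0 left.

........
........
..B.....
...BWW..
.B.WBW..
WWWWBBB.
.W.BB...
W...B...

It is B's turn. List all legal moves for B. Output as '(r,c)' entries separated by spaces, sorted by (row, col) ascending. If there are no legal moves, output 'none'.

(2,3): flips 2 -> legal
(2,4): flips 1 -> legal
(2,5): flips 2 -> legal
(2,6): flips 1 -> legal
(3,2): flips 1 -> legal
(3,6): flips 3 -> legal
(4,0): no bracket -> illegal
(4,2): flips 2 -> legal
(4,6): flips 1 -> legal
(6,0): no bracket -> illegal
(6,2): flips 1 -> legal
(7,1): flips 2 -> legal
(7,2): no bracket -> illegal

Answer: (2,3) (2,4) (2,5) (2,6) (3,2) (3,6) (4,2) (4,6) (6,2) (7,1)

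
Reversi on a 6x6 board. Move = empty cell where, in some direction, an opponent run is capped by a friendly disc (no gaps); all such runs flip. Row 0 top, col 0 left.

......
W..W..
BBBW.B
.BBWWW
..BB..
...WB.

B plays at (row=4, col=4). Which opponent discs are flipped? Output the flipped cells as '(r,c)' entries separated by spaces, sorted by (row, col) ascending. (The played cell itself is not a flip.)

Dir NW: opp run (3,3) capped by B -> flip
Dir N: opp run (3,4), next='.' -> no flip
Dir NE: opp run (3,5), next=edge -> no flip
Dir W: first cell 'B' (not opp) -> no flip
Dir E: first cell '.' (not opp) -> no flip
Dir SW: opp run (5,3), next=edge -> no flip
Dir S: first cell 'B' (not opp) -> no flip
Dir SE: first cell '.' (not opp) -> no flip

Answer: (3,3)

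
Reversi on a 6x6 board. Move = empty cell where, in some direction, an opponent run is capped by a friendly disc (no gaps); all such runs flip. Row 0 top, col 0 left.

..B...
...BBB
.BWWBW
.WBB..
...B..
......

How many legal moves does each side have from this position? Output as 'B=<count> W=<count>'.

-- B to move --
(1,1): flips 1 -> legal
(1,2): flips 1 -> legal
(2,0): no bracket -> illegal
(3,0): flips 1 -> legal
(3,4): no bracket -> illegal
(3,5): flips 1 -> legal
(4,0): flips 2 -> legal
(4,1): flips 1 -> legal
(4,2): no bracket -> illegal
B mobility = 6
-- W to move --
(0,1): no bracket -> illegal
(0,3): flips 2 -> legal
(0,4): flips 1 -> legal
(0,5): flips 2 -> legal
(1,0): no bracket -> illegal
(1,1): flips 1 -> legal
(1,2): no bracket -> illegal
(2,0): flips 1 -> legal
(3,0): no bracket -> illegal
(3,4): flips 2 -> legal
(3,5): no bracket -> illegal
(4,1): flips 1 -> legal
(4,2): flips 1 -> legal
(4,4): flips 1 -> legal
(5,2): no bracket -> illegal
(5,3): flips 2 -> legal
(5,4): no bracket -> illegal
W mobility = 10

Answer: B=6 W=10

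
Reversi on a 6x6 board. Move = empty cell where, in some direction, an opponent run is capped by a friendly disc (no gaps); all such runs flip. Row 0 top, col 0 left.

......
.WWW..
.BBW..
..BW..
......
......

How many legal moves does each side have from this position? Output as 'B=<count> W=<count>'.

Answer: B=9 W=5

Derivation:
-- B to move --
(0,0): flips 1 -> legal
(0,1): flips 1 -> legal
(0,2): flips 1 -> legal
(0,3): flips 1 -> legal
(0,4): flips 1 -> legal
(1,0): no bracket -> illegal
(1,4): flips 1 -> legal
(2,0): no bracket -> illegal
(2,4): flips 1 -> legal
(3,4): flips 1 -> legal
(4,2): no bracket -> illegal
(4,3): no bracket -> illegal
(4,4): flips 1 -> legal
B mobility = 9
-- W to move --
(1,0): no bracket -> illegal
(2,0): flips 2 -> legal
(3,0): flips 1 -> legal
(3,1): flips 3 -> legal
(4,1): flips 1 -> legal
(4,2): flips 2 -> legal
(4,3): no bracket -> illegal
W mobility = 5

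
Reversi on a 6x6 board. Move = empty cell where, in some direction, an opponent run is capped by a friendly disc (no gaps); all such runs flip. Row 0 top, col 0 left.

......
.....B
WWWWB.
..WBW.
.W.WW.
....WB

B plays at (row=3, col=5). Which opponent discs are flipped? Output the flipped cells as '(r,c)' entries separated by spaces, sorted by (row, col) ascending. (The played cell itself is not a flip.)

Dir NW: first cell 'B' (not opp) -> no flip
Dir N: first cell '.' (not opp) -> no flip
Dir NE: edge -> no flip
Dir W: opp run (3,4) capped by B -> flip
Dir E: edge -> no flip
Dir SW: opp run (4,4), next='.' -> no flip
Dir S: first cell '.' (not opp) -> no flip
Dir SE: edge -> no flip

Answer: (3,4)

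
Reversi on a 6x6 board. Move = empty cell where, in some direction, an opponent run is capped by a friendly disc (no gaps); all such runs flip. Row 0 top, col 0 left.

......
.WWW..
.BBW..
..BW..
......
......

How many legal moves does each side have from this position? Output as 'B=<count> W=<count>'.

-- B to move --
(0,0): flips 1 -> legal
(0,1): flips 1 -> legal
(0,2): flips 1 -> legal
(0,3): flips 1 -> legal
(0,4): flips 1 -> legal
(1,0): no bracket -> illegal
(1,4): flips 1 -> legal
(2,0): no bracket -> illegal
(2,4): flips 1 -> legal
(3,4): flips 1 -> legal
(4,2): no bracket -> illegal
(4,3): no bracket -> illegal
(4,4): flips 1 -> legal
B mobility = 9
-- W to move --
(1,0): no bracket -> illegal
(2,0): flips 2 -> legal
(3,0): flips 1 -> legal
(3,1): flips 3 -> legal
(4,1): flips 1 -> legal
(4,2): flips 2 -> legal
(4,3): no bracket -> illegal
W mobility = 5

Answer: B=9 W=5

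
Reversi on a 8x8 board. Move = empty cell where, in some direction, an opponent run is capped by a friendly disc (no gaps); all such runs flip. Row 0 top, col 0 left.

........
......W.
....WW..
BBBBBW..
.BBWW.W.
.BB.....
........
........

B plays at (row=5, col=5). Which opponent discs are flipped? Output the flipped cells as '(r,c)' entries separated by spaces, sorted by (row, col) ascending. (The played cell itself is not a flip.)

Dir NW: opp run (4,4) capped by B -> flip
Dir N: first cell '.' (not opp) -> no flip
Dir NE: opp run (4,6), next='.' -> no flip
Dir W: first cell '.' (not opp) -> no flip
Dir E: first cell '.' (not opp) -> no flip
Dir SW: first cell '.' (not opp) -> no flip
Dir S: first cell '.' (not opp) -> no flip
Dir SE: first cell '.' (not opp) -> no flip

Answer: (4,4)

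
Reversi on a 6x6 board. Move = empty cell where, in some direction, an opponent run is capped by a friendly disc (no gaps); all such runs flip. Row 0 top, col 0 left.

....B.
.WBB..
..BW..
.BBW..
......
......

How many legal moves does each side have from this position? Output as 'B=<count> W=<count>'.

-- B to move --
(0,0): flips 1 -> legal
(0,1): no bracket -> illegal
(0,2): no bracket -> illegal
(1,0): flips 1 -> legal
(1,4): flips 1 -> legal
(2,0): no bracket -> illegal
(2,1): no bracket -> illegal
(2,4): flips 1 -> legal
(3,4): flips 2 -> legal
(4,2): no bracket -> illegal
(4,3): flips 2 -> legal
(4,4): flips 1 -> legal
B mobility = 7
-- W to move --
(0,1): flips 1 -> legal
(0,2): no bracket -> illegal
(0,3): flips 1 -> legal
(0,5): no bracket -> illegal
(1,4): flips 2 -> legal
(1,5): no bracket -> illegal
(2,0): no bracket -> illegal
(2,1): flips 1 -> legal
(2,4): no bracket -> illegal
(3,0): flips 2 -> legal
(4,0): no bracket -> illegal
(4,1): flips 1 -> legal
(4,2): no bracket -> illegal
(4,3): no bracket -> illegal
W mobility = 6

Answer: B=7 W=6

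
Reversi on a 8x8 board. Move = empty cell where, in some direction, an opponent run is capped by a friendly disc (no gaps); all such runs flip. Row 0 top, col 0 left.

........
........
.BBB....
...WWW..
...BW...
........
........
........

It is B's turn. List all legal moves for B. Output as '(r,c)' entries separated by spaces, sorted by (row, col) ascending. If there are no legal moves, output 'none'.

(2,4): no bracket -> illegal
(2,5): flips 1 -> legal
(2,6): no bracket -> illegal
(3,2): no bracket -> illegal
(3,6): no bracket -> illegal
(4,2): no bracket -> illegal
(4,5): flips 2 -> legal
(4,6): no bracket -> illegal
(5,3): no bracket -> illegal
(5,4): no bracket -> illegal
(5,5): flips 2 -> legal

Answer: (2,5) (4,5) (5,5)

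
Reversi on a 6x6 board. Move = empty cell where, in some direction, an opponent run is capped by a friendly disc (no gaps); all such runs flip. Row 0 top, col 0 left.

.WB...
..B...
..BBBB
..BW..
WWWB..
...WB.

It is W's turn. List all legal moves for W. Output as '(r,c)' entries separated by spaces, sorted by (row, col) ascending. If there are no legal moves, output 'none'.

Answer: (0,3) (1,1) (1,3) (1,4) (1,5) (3,1) (3,4) (4,4) (5,5)

Derivation:
(0,3): flips 1 -> legal
(1,1): flips 1 -> legal
(1,3): flips 1 -> legal
(1,4): flips 2 -> legal
(1,5): flips 1 -> legal
(2,1): no bracket -> illegal
(3,1): flips 1 -> legal
(3,4): flips 2 -> legal
(3,5): no bracket -> illegal
(4,4): flips 1 -> legal
(4,5): no bracket -> illegal
(5,2): no bracket -> illegal
(5,5): flips 1 -> legal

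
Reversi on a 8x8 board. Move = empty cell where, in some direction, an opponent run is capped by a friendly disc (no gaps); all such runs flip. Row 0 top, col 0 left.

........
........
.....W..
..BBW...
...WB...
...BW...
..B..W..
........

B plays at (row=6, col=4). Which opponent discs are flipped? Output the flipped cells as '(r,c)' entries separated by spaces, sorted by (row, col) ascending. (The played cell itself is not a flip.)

Answer: (5,4)

Derivation:
Dir NW: first cell 'B' (not opp) -> no flip
Dir N: opp run (5,4) capped by B -> flip
Dir NE: first cell '.' (not opp) -> no flip
Dir W: first cell '.' (not opp) -> no flip
Dir E: opp run (6,5), next='.' -> no flip
Dir SW: first cell '.' (not opp) -> no flip
Dir S: first cell '.' (not opp) -> no flip
Dir SE: first cell '.' (not opp) -> no flip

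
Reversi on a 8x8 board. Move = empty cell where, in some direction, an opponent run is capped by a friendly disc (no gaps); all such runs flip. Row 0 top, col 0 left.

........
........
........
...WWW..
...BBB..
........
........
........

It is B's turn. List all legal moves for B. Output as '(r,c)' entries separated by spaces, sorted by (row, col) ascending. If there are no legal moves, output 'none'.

Answer: (2,2) (2,3) (2,4) (2,5) (2,6)

Derivation:
(2,2): flips 1 -> legal
(2,3): flips 2 -> legal
(2,4): flips 1 -> legal
(2,5): flips 2 -> legal
(2,6): flips 1 -> legal
(3,2): no bracket -> illegal
(3,6): no bracket -> illegal
(4,2): no bracket -> illegal
(4,6): no bracket -> illegal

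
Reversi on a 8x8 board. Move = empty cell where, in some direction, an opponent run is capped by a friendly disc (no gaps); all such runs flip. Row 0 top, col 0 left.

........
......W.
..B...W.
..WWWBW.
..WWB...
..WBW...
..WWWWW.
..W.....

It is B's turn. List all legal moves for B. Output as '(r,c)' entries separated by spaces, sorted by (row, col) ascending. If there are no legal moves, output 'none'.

(0,5): no bracket -> illegal
(0,6): no bracket -> illegal
(0,7): no bracket -> illegal
(1,5): no bracket -> illegal
(1,7): flips 1 -> legal
(2,1): no bracket -> illegal
(2,3): flips 2 -> legal
(2,4): flips 1 -> legal
(2,5): no bracket -> illegal
(2,7): no bracket -> illegal
(3,1): flips 4 -> legal
(3,7): flips 1 -> legal
(4,1): flips 2 -> legal
(4,5): no bracket -> illegal
(4,6): no bracket -> illegal
(4,7): no bracket -> illegal
(5,1): flips 1 -> legal
(5,5): flips 1 -> legal
(5,6): no bracket -> illegal
(5,7): no bracket -> illegal
(6,1): no bracket -> illegal
(6,7): no bracket -> illegal
(7,1): flips 1 -> legal
(7,3): flips 1 -> legal
(7,4): flips 2 -> legal
(7,5): flips 1 -> legal
(7,6): no bracket -> illegal
(7,7): no bracket -> illegal

Answer: (1,7) (2,3) (2,4) (3,1) (3,7) (4,1) (5,1) (5,5) (7,1) (7,3) (7,4) (7,5)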